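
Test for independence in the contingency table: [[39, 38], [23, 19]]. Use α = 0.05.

χ² = 0.184. df = 1, critical = 3.841. Fail to reject H₀. No evidence of dependence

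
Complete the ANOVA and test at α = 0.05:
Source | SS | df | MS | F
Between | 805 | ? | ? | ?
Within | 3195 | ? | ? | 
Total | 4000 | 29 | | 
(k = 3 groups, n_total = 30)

df_between = 2, df_within = 27. MS_between = 402.5, MS_within = 118.33. F = 3.401, F_crit ≈ 3.354. Reject H₀.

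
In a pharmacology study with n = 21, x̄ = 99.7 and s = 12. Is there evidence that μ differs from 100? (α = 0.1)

t = (x̄ - μ₀)/(s/√n) = (99.7 - 100)/(12/√21) = -0.115. df = 20, critical t = ±1.725. Fail to reject H₀.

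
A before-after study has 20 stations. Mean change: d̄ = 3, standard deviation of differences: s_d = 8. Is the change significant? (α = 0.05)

t = d̄/(s_d/√n) = 3/(8/√20) = 1.677. df = 19, critical t = ±2.093. Fail to reject H₀.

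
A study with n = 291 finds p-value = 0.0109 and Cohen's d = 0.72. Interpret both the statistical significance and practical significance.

Statistically significant (p = 0.0109 < 0.05). Cohen's d = 0.72 indicates a medium effect size. Both statistical and practical significance should be considered.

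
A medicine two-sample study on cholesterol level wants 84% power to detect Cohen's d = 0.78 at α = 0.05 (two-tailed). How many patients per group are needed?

z_{α/2} = 1.96, z_β = Φ⁻¹(0.84) = 0.994. For medium effect (d = 0.78): n per group = 2(z_{α/2} + z_β)²/d² = 2(1.96 + 0.994)²/0.78² = 28.7 → 29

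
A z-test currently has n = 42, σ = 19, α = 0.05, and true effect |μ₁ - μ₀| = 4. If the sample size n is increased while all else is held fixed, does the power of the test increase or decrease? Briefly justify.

Power increases: a larger n shrinks the standard error σ/√n, moving the sampling distribution under H₁ further from the critical value.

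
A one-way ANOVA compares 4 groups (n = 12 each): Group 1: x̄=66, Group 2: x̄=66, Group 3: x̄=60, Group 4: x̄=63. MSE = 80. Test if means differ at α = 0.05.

Grand mean = 63.75. SS_between = 297.0, MS_between = 99.0. F = 1.238, F_crit ≈ 2.816. Fail to reject H₀.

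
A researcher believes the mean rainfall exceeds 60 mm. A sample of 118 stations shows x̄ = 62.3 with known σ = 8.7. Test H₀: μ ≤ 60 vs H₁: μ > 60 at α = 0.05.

z = 2.872. Critical value: 1.645. Reject H₀.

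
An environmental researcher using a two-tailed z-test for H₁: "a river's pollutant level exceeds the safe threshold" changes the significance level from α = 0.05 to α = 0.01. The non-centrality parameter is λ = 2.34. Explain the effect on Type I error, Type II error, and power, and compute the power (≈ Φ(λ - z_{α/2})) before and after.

Decreasing α from 0.05 to 0.01:
• Type I error rate decreases (α is the Type I rate by definition).
• Critical value moves from z_{α/2} = 1.96 to 2.576, so power = Φ(λ - z_{α/2}) goes from Φ(2.34 - 1.96) = 0.648 to Φ(2.34 - 2.576) = 0.407.
• Type II error rate β = 1 - power therefore increases (0.352 → 0.593).
Appropriate when false positives are costly — here, shutting down a compliant factory unnecessarily.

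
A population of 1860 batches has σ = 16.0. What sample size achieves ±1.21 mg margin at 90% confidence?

Without FPC: n₀ = (1.645×16.0/1.21)² = 473.152. With FPC: n = n₀N/(n₀+N-1) = 377.4 → n = 378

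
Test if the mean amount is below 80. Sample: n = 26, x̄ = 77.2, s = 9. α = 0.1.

t = (77.2 - 80)/(9/√26) = -1.586, df = 25. Critical t = -1.316. Reject H₀.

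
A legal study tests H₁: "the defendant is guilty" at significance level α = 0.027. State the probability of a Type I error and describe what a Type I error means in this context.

P(Type I error) = α = 0.027. A Type I error is rejecting H₀ when H₀ is actually true (false positive) — here, concluding that the defendant is guilty when in fact this is not the case. Consequence: convicting an innocent person.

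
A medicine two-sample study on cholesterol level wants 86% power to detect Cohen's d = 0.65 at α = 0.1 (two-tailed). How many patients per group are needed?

z_{α/2} = 1.645, z_β = Φ⁻¹(0.86) = 1.08. For medium effect (d = 0.65): n per group = 2(z_{α/2} + z_β)²/d² = 2(1.645 + 1.08)²/0.65² = 35.2 → 36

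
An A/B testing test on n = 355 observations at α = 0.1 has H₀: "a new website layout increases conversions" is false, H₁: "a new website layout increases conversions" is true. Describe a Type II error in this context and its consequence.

Type II error: failing to reject H₀ when it is false — concluding that a new website layout increases conversions is not supported when in fact it is. Consequence: discarding a layout that would have improved conversions — lost revenue.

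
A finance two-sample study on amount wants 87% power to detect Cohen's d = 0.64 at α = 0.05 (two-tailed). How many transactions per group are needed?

z_{α/2} = 1.96, z_β = Φ⁻¹(0.87) = 1.126. For medium effect (d = 0.64): n per group = 2(z_{α/2} + z_β)²/d² = 2(1.96 + 1.126)²/0.64² = 46.5 → 47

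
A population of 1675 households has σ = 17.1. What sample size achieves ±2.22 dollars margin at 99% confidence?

Without FPC: n₀ = (2.576×17.1/2.22)² = 393.711. With FPC: n = n₀N/(n₀+N-1) = 318.9 → n = 319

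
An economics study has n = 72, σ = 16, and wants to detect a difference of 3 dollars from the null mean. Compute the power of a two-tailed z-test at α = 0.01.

SE = σ/√n = 16/√72 = 1.886. Non-centrality λ = d/SE = 3/1.886 = 1.591. Power ≈ Φ(λ - z_{α/2}) = Φ(1.591 - 2.576) = Φ(-0.985) = 0.162.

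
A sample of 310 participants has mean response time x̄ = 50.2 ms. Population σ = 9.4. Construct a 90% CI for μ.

CI = x̄ ± z*(σ/√n) = 50.2 ± 1.645(9.4/√310) = 50.2 ± 0.88 = (49.32, 51.08)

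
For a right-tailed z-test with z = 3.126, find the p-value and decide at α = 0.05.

p = P(Z > 3.126) = 1 - Φ(3.126) ≈ 0.0009. Since p < 0.05, reject H₀ (significant) at α = 0.05.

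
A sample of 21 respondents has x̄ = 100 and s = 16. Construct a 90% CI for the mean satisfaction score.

CI = x̄ ± t*(s/√n) = 100 ± 1.725(16/√21) = (93.98, 106.02)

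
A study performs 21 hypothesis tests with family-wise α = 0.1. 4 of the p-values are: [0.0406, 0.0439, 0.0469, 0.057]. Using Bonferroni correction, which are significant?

Bonferroni α = 0.1/21 = 0.00476. None of the given p-values are significant.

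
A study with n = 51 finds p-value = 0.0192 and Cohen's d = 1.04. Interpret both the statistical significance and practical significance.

Statistically significant (p = 0.0192 < 0.05). Cohen's d = 1.04 indicates a large effect size. Both statistical and practical significance should be considered.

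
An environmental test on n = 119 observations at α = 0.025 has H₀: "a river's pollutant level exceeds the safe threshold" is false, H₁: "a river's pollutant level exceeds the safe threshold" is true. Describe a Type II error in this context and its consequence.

Type II error: failing to reject H₀ when it is false — concluding that a river's pollutant level exceeds the safe threshold is not supported when in fact it is. Consequence: allowing unsafe pollution to continue.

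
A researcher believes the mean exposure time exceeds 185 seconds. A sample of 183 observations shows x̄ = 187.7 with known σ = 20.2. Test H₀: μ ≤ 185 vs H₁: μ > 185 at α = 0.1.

z = 1.808. Critical value: 1.28. Reject H₀.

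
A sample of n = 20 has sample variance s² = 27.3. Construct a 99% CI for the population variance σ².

df = 19. χ²_{0.005} = 38.582, χ²_{0.995} = 6.844. CI for σ² = ((n-1)s²/χ²_{α/2}, (n-1)s²/χ²_{1-α/2}) = (19·27.3/38.582, 19·27.3/6.844) = (13.44, 75.79)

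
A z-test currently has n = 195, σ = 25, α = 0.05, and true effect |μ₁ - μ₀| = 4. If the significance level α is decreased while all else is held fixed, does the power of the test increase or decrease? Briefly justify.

Power decreases: a smaller α raises the critical value, so less of the H₁ sampling distribution falls in the rejection region.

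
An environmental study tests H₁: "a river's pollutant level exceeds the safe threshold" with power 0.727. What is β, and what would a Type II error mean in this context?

β = 1 - power = 1 - 0.727 = 0.273. A Type II error is failing to reject H₀ when H₀ is false (false negative) — here, failing to conclude that a river's pollutant level exceeds the safe threshold when in fact it is true. Consequence: allowing unsafe pollution to continue.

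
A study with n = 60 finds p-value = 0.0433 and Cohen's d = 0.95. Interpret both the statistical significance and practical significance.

Statistically significant (p = 0.0433 < 0.05). Cohen's d = 0.95 indicates a large effect size. Both statistical and practical significance should be considered.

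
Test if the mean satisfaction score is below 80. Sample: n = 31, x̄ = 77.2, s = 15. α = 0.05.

t = (77.2 - 80)/(15/√31) = -1.039, df = 30. Critical t = -1.697. Fail to reject H₀.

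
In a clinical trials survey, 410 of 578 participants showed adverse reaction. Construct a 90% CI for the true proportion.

p̂ = 0.709. CI = p̂ ± z*√(p̂(1-p̂)/n) = (0.678, 0.74)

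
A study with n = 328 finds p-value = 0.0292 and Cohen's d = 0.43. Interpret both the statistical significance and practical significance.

Statistically significant (p = 0.0292 < 0.05). Cohen's d = 0.43 indicates a small effect size. Both statistical and practical significance should be considered.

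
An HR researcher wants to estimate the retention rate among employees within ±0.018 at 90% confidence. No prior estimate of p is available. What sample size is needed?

Conservative approach: use p = 0.5 (maximizes p(1-p) = 0.25). n = z²(0.25)/E² = 1.645²×0.25/0.018² = 2088.0 → n = 2088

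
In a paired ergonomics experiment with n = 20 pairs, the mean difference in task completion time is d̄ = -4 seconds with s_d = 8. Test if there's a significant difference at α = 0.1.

t = d̄/(s_d/√n) = -4/(8/√20) = -2.236. df = 19, critical t = ±1.729. Reject H₀.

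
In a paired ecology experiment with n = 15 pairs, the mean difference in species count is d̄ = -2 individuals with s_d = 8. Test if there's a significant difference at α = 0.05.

t = d̄/(s_d/√n) = -2/(8/√15) = -0.968. df = 14, critical t = ±2.145. Fail to reject H₀.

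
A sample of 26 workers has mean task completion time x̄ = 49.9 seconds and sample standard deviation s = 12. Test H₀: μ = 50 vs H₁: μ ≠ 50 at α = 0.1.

t = (x̄ - μ₀)/(s/√n) = (49.9 - 50)/(12/√26) = -0.042. df = 25, critical t = ±1.708. Fail to reject H₀.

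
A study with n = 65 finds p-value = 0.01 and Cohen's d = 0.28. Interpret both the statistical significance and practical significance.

Statistically significant (p = 0.01 < 0.05). Cohen's d = 0.28 indicates a small effect size. Both statistical and practical significance should be considered.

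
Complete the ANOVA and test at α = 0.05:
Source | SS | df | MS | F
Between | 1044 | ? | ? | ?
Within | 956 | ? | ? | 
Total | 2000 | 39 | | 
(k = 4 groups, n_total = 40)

df_between = 3, df_within = 36. MS_between = 348.0, MS_within = 26.56. F = 13.105, F_crit ≈ 2.866. Reject H₀.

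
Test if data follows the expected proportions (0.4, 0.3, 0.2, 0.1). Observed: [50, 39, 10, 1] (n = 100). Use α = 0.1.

Expected: [40.0, 30.0, 20.0, 10.0]. χ² = 18.3. df = 3, critical = 6.251. Reject H₀.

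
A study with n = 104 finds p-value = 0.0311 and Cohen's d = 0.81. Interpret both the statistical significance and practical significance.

Statistically significant (p = 0.0311 < 0.05). Cohen's d = 0.81 indicates a large effect size. Both statistical and practical significance should be considered.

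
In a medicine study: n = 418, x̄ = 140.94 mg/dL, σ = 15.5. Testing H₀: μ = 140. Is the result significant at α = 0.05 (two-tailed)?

z = (140.94 - 140)/(15.5/√418) = 1.24. Since |z| ≤ 1.96, not significant at α = 0.05.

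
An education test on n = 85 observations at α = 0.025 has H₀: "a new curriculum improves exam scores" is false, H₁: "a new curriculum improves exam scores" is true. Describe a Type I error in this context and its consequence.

Type I error: rejecting H₀ when it is true — concluding that a new curriculum improves exam scores when in fact it is not. Consequence: adopting a curriculum that gives no real benefit — disruption for nothing.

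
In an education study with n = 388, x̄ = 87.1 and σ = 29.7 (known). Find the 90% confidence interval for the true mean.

CI = x̄ ± z*(σ/√n) = 87.1 ± 1.645(29.7/√388) = 87.1 ± 2.48 = (84.62, 89.58)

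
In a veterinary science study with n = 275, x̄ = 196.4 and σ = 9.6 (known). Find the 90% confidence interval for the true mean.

CI = x̄ ± z*(σ/√n) = 196.4 ± 1.645(9.6/√275) = 196.4 ± 0.95 = (195.45, 197.35)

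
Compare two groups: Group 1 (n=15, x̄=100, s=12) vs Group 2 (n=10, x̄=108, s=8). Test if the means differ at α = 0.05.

Pooled sp = 10.62. t = -1.846, df = 23. Critical t = ±2.069. Fail to reject H₀.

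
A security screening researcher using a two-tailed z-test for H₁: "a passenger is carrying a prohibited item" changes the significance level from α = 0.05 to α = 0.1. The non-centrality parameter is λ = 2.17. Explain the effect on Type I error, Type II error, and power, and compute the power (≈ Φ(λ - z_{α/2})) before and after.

Increasing α from 0.05 to 0.1:
• Type I error rate increases (α is the Type I rate by definition).
• Critical value moves from z_{α/2} = 1.96 to 1.645, so power = Φ(λ - z_{α/2}) goes from Φ(2.17 - 1.96) = 0.583 to Φ(2.17 - 1.645) = 0.7.
• Type II error rate β = 1 - power therefore decreases (0.417 → 0.3).
Appropriate when false negatives are costly — here, letting a prohibited item through — security breach.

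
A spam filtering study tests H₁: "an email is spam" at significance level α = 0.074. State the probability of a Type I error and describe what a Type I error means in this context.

P(Type I error) = α = 0.074. A Type I error is rejecting H₀ when H₀ is actually true (false positive) — here, concluding that an email is spam when in fact this is not the case. Consequence: a legitimate email is sent to the spam folder and the user misses it.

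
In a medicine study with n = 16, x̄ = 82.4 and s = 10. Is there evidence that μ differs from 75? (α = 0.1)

t = (x̄ - μ₀)/(s/√n) = (82.4 - 75)/(10/√16) = 2.96. df = 15, critical t = ±1.753. Reject H₀.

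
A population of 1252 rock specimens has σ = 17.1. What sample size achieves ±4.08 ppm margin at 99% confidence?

Without FPC: n₀ = (2.576×17.1/4.08)² = 116.564. With FPC: n = n₀N/(n₀+N-1) = 106.7 → n = 107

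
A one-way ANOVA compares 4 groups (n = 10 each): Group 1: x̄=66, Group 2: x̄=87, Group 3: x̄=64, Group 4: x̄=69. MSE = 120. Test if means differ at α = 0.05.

Grand mean = 71.5. SS_between = 3330.0, MS_between = 1110.0. F = 9.25, F_crit ≈ 2.866. Reject H₀.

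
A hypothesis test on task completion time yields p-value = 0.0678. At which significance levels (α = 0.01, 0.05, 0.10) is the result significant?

p = 0.0678. Significant at: α = 0.1.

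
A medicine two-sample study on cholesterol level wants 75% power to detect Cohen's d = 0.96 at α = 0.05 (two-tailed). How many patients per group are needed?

z_{α/2} = 1.96, z_β = Φ⁻¹(0.75) = 0.674. For large effect (d = 0.96): n per group = 2(z_{α/2} + z_β)²/d² = 2(1.96 + 0.674)²/0.96² = 15.1 → 16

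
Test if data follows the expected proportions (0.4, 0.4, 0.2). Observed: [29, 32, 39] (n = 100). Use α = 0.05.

Expected: [40.0, 40.0, 20.0]. χ² = 22.675. df = 2, critical = 5.991. Reject H₀.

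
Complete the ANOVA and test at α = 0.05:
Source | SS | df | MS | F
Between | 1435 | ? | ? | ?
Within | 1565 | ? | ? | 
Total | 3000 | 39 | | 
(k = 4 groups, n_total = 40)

df_between = 3, df_within = 36. MS_between = 478.33, MS_within = 43.47. F = 11.003, F_crit ≈ 2.866. Reject H₀.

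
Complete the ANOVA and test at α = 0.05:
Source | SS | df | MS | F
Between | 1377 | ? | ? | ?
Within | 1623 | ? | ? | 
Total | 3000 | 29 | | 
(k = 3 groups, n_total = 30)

df_between = 2, df_within = 27. MS_between = 688.5, MS_within = 60.11. F = 11.454, F_crit ≈ 3.354. Reject H₀.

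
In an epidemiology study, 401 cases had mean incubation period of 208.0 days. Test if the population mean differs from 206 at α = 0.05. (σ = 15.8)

z = (x̄ - μ₀)/(σ/√n) = (208.0 - 206)/(15.8/√401) = 2.535. Critical value: ±1.96. Since |2.535| > 1.96, Reject H₀.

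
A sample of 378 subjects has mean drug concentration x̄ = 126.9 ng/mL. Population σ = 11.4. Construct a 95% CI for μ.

CI = x̄ ± z*(σ/√n) = 126.9 ± 1.96(11.4/√378) = 126.9 ± 1.15 = (125.75, 128.05)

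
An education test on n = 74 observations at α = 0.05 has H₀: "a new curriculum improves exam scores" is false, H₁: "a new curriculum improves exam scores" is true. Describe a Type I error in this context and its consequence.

Type I error: rejecting H₀ when it is true — concluding that a new curriculum improves exam scores when in fact it is not. Consequence: adopting a curriculum that gives no real benefit — disruption for nothing.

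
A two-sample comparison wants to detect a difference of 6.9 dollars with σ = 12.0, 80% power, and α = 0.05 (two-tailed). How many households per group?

n per group = 2(z_α/2 + z_β)²σ²/d² = 2×(1.96 + 0.84)²×12.0²/6.9² = 47.4 → n = 48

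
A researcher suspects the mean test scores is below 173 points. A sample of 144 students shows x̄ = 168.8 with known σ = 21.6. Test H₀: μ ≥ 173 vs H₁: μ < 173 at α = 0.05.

z = -2.333. Critical value: -1.645. Reject H₀.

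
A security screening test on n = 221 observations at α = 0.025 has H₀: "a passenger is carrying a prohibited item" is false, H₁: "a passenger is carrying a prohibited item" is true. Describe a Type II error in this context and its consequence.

Type II error: failing to reject H₀ when it is false — concluding that a passenger is carrying a prohibited item is not supported when in fact it is. Consequence: letting a prohibited item through — security breach.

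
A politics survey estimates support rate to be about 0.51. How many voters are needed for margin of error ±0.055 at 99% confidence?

n = z²p(1-p)/E² = 2.576²×0.51×0.49/0.055² = 548.2 → n = 549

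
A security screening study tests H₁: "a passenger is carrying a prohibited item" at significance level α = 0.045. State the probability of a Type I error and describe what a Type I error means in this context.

P(Type I error) = α = 0.045. A Type I error is rejecting H₀ when H₀ is actually true (false positive) — here, concluding that a passenger is carrying a prohibited item when in fact this is not the case. Consequence: detaining an innocent passenger — delay and inconvenience.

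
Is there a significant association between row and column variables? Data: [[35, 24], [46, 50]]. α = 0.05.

χ² = 1.905. df = 1, critical = 3.841. Fail to reject H₀. No evidence of dependence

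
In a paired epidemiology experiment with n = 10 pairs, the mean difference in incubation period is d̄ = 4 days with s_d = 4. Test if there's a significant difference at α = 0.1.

t = d̄/(s_d/√n) = 4/(4/√10) = 3.162. df = 9, critical t = ±1.833. Reject H₀.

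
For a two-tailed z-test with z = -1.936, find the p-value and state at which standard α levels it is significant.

p = 2·P(Z > |-1.936|) = 2·(1 - Φ(1.936)) ≈ 0.0529. Significant at α = 0.1.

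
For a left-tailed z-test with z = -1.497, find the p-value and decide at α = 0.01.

p = P(Z < -1.497) = Φ(-1.497) ≈ 0.0672. Since p ≥ 0.01, fail to reject H₀ (not significant) at α = 0.01.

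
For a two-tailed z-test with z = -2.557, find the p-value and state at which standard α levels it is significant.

p = 2·P(Z > |-2.557|) = 2·(1 - Φ(2.557)) ≈ 0.0106. Significant at α = 0.1; Significant at α = 0.05.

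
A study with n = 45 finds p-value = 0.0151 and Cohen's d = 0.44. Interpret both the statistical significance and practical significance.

Statistically significant (p = 0.0151 < 0.05). Cohen's d = 0.44 indicates a small effect size. Both statistical and practical significance should be considered.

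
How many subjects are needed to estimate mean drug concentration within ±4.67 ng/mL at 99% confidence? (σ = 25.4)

n = (z*σ/E)² = (2.576×25.4/4.67)² = 196.3 → n = 197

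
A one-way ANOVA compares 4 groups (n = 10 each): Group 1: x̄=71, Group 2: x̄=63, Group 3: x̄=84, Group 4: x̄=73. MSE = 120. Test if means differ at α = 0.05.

Grand mean = 72.75. SS_between = 2247.5, MS_between = 749.17. F = 6.243, F_crit ≈ 2.866. Reject H₀.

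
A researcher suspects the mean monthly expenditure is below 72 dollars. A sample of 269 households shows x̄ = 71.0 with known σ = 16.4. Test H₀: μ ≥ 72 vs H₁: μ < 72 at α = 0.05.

z = -1.0. Critical value: -1.645. Fail to reject H₀.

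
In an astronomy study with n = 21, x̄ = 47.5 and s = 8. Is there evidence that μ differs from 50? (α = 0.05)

t = (x̄ - μ₀)/(s/√n) = (47.5 - 50)/(8/√21) = -1.432. df = 20, critical t = ±2.086. Fail to reject H₀.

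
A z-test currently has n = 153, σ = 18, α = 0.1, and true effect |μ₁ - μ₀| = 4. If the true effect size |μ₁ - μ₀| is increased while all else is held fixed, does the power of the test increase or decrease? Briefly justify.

Power increases: a larger true effect increases the non-centrality λ = |μ₁ - μ₀|/(σ/√n).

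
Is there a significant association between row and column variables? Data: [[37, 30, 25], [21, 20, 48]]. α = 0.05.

χ² = 13.614. df = 2, critical = 5.991. Reject H₀. Variables are dependent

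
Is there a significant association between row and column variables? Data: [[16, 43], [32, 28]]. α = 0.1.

χ² = 8.495. df = 1, critical = 2.706. Reject H₀. Variables are dependent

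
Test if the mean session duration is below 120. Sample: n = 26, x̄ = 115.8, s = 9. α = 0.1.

t = (115.8 - 120)/(9/√26) = -2.38, df = 25. Critical t = -1.316. Reject H₀.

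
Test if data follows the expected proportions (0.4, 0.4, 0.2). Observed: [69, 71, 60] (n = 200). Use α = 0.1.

Expected: [80.0, 80.0, 40.0]. χ² = 12.525. df = 2, critical = 4.605. Reject H₀.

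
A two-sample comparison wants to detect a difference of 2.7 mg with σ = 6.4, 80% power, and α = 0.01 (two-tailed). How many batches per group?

n per group = 2(z_α/2 + z_β)²σ²/d² = 2×(2.576 + 0.84)²×6.4²/2.7² = 131.1 → n = 132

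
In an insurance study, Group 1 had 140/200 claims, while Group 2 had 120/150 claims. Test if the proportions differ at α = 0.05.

p̂₁ = 0.7, p̂₂ = 0.8, pooled p̂ = 0.743. z = -2.118. Critical: ±1.96. Reject H₀.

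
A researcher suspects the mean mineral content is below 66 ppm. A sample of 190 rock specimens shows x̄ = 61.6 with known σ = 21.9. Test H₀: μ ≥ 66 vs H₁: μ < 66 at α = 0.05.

z = -2.769. Critical value: -1.645. Reject H₀.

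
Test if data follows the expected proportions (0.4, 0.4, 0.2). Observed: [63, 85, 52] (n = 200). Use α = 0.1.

Expected: [80.0, 80.0, 40.0]. χ² = 7.525. df = 2, critical = 4.605. Reject H₀.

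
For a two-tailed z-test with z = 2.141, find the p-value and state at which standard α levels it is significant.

p = 2·P(Z > |2.141|) = 2·(1 - Φ(2.141)) ≈ 0.0323. Significant at α = 0.1; Significant at α = 0.05.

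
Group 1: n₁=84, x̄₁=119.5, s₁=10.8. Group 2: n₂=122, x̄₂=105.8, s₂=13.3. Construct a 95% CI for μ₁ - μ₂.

Difference = 13.7. SE = √(10.8²/84 + 13.3²/122) = 1.685. CI = (10.4, 17.0)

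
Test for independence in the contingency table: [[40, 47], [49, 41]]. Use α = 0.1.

χ² = 1.269. df = 1, critical = 2.706. Fail to reject H₀. No evidence of dependence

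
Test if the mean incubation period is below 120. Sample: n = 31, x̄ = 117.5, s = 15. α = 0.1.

t = (117.5 - 120)/(15/√31) = -0.928, df = 30. Critical t = -1.31. Fail to reject H₀.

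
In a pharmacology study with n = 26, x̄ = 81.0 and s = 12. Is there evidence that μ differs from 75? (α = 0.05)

t = (x̄ - μ₀)/(s/√n) = (81.0 - 75)/(12/√26) = 2.55. df = 25, critical t = ±2.06. Reject H₀.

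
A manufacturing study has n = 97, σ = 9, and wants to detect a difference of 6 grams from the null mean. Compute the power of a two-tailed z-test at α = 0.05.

SE = σ/√n = 9/√97 = 0.914. Non-centrality λ = d/SE = 6/0.914 = 6.566. Power ≈ Φ(λ - z_{α/2}) = Φ(6.566 - 1.96) = Φ(4.606) = 1.0.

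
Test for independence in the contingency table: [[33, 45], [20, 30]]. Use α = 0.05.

χ² = 0.067. df = 1, critical = 3.841. Fail to reject H₀. No evidence of dependence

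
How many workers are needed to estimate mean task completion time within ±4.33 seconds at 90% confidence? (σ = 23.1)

n = (z*σ/E)² = (1.645×23.1/4.33)² = 77.02 → n = 78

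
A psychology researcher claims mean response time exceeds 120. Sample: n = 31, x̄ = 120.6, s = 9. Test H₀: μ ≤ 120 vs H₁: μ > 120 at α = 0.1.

t = (120.6 - 120)/(9/√31) = 0.371, df = 30. Critical t = 1.31. Fail to reject H₀.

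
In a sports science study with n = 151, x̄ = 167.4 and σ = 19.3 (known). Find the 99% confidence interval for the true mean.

CI = x̄ ± z*(σ/√n) = 167.4 ± 2.576(19.3/√151) = 167.4 ± 4.05 = (163.35, 171.45)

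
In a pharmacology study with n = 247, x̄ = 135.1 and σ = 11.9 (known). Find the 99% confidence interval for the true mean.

CI = x̄ ± z*(σ/√n) = 135.1 ± 2.576(11.9/√247) = 135.1 ± 1.95 = (133.15, 137.05)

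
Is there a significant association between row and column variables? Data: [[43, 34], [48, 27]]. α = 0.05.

χ² = 1.052. df = 1, critical = 3.841. Fail to reject H₀. No evidence of dependence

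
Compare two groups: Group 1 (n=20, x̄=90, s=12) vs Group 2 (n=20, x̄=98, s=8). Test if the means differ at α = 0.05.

Pooled sp = 10.2. t = -2.481, df = 38. Critical t = ±2.024. Reject H₀.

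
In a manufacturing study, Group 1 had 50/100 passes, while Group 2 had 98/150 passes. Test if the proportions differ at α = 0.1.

p̂₁ = 0.5, p̂₂ = 0.653, pooled p̂ = 0.592. z = -2.417. Critical: ±1.645. Reject H₀.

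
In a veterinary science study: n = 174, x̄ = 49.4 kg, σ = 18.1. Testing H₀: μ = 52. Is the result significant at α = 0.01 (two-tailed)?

z = (49.4 - 52)/(18.1/√174) = -1.895. Since |z| ≤ 2.576, not significant at α = 0.01.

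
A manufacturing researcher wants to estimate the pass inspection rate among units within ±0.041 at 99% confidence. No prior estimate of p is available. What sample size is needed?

Conservative approach: use p = 0.5 (maximizes p(1-p) = 0.25). n = z²(0.25)/E² = 2.576²×0.25/0.041² = 986.9 → n = 987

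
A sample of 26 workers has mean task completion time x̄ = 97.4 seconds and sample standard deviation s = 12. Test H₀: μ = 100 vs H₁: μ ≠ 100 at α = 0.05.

t = (x̄ - μ₀)/(s/√n) = (97.4 - 100)/(12/√26) = -1.105. df = 25, critical t = ±2.06. Fail to reject H₀.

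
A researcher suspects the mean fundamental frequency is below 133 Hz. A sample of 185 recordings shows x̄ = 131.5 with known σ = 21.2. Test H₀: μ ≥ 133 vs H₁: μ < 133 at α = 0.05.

z = -0.962. Critical value: -1.645. Fail to reject H₀.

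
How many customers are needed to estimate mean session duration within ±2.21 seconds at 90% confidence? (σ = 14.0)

n = (z*σ/E)² = (1.645×14.0/2.21)² = 108.6 → n = 109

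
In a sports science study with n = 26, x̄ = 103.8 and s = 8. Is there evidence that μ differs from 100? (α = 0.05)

t = (x̄ - μ₀)/(s/√n) = (103.8 - 100)/(8/√26) = 2.422. df = 25, critical t = ±2.06. Reject H₀.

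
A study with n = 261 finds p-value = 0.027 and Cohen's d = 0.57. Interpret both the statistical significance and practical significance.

Statistically significant (p = 0.027 < 0.05). Cohen's d = 0.57 indicates a medium effect size. Both statistical and practical significance should be considered.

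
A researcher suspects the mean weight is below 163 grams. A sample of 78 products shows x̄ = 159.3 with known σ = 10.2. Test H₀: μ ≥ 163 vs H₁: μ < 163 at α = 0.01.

z = -3.204. Critical value: -2.33. Reject H₀.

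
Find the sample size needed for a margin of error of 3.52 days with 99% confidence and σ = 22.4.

n = (z*σ/E)² = (2.576×22.4/3.52)² = 268.7 → n = 269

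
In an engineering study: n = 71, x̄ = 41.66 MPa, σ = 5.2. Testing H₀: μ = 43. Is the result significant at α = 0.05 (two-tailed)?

z = (41.66 - 43)/(5.2/√71) = -2.171. Since |z| > 1.96, significant at α = 0.05.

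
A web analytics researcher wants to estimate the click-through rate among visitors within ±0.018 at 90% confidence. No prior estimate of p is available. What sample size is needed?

Conservative approach: use p = 0.5 (maximizes p(1-p) = 0.25). n = z²(0.25)/E² = 1.645²×0.25/0.018² = 2088.0 → n = 2088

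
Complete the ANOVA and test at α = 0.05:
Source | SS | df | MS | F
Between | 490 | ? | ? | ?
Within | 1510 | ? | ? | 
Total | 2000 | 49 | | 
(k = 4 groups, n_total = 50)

df_between = 3, df_within = 46. MS_between = 163.33, MS_within = 32.83. F = 4.976, F_crit ≈ 2.807. Reject H₀.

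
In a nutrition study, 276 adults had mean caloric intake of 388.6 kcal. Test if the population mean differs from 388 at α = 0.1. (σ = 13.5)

z = (x̄ - μ₀)/(σ/√n) = (388.6 - 388)/(13.5/√276) = 0.738. Critical value: ±1.645. Since |0.738| ≤ 1.645, Fail to reject H₀.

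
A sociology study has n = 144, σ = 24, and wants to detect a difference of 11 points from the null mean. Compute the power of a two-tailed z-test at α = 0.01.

SE = σ/√n = 24/√144 = 2.0. Non-centrality λ = d/SE = 11/2.0 = 5.5. Power ≈ Φ(λ - z_{α/2}) = Φ(5.5 - 2.576) = Φ(2.924) = 0.998.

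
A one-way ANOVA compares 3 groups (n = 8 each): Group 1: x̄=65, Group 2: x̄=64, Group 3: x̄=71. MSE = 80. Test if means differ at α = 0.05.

Grand mean = 66.67. SS_between = 229.33, MS_between = 114.67. F = 1.433, F_crit ≈ 3.467. Fail to reject H₀.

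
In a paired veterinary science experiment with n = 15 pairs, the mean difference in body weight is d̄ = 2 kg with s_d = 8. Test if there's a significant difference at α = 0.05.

t = d̄/(s_d/√n) = 2/(8/√15) = 0.968. df = 14, critical t = ±2.145. Fail to reject H₀.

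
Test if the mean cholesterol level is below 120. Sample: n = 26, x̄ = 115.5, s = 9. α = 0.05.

t = (115.5 - 120)/(9/√26) = -2.55, df = 25. Critical t = -1.708. Reject H₀.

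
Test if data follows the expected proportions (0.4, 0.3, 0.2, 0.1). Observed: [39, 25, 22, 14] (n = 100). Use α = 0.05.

Expected: [40.0, 30.0, 20.0, 10.0]. χ² = 2.658. df = 3, critical = 7.815. Fail to reject H₀.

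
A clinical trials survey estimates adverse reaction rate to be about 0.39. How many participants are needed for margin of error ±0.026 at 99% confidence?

n = z²p(1-p)/E² = 2.576²×0.39×0.61/0.026² = 2335.3 → n = 2336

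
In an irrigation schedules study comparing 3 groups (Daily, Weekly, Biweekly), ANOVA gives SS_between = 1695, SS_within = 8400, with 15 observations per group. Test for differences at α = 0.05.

df_between = 2, df_within = 42. F = MS_between/MS_within = 847.5/200.0 = 4.237. F_crit ≈ 3.22. Reject H₀. At least one mean differs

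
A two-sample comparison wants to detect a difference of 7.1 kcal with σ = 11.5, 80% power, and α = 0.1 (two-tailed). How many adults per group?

n per group = 2(z_α/2 + z_β)²σ²/d² = 2×(1.645 + 0.84)²×11.5²/7.1² = 32.4 → n = 33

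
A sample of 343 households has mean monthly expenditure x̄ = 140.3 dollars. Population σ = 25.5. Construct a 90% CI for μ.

CI = x̄ ± z*(σ/√n) = 140.3 ± 1.645(25.5/√343) = 140.3 ± 2.26 = (138.04, 142.56)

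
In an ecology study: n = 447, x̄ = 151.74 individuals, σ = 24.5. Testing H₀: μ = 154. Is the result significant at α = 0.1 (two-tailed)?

z = (151.74 - 154)/(24.5/√447) = -1.95. Since |z| > 1.645, significant at α = 0.1.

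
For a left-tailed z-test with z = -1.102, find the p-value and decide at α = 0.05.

p = P(Z < -1.102) = Φ(-1.102) ≈ 0.1352. Since p ≥ 0.05, fail to reject H₀ (not significant) at α = 0.05.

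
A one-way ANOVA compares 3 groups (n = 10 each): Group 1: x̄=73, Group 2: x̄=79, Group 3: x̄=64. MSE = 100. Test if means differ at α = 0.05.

Grand mean = 72.0. SS_between = 1140.0, MS_between = 570.0. F = 5.7, F_crit ≈ 3.354. Reject H₀.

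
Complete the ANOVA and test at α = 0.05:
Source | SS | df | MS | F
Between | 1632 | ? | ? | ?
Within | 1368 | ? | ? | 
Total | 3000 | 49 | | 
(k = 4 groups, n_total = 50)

df_between = 3, df_within = 46. MS_between = 544.0, MS_within = 29.74. F = 18.292, F_crit ≈ 2.807. Reject H₀.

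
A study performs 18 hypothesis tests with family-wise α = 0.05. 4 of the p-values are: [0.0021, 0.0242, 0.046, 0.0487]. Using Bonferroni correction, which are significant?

Bonferroni α = 0.05/18 = 0.00278. Significant p-values: [0.0021]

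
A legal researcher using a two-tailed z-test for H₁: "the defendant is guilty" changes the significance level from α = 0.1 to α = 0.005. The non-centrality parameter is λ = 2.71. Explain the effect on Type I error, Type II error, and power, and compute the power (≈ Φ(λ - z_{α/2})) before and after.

Decreasing α from 0.1 to 0.005:
• Type I error rate decreases (α is the Type I rate by definition).
• Critical value moves from z_{α/2} = 1.645 to 2.807, so power = Φ(λ - z_{α/2}) goes from Φ(2.71 - 1.645) = 0.857 to Φ(2.71 - 2.807) = 0.461.
• Type II error rate β = 1 - power therefore increases (0.143 → 0.539).
Appropriate when false positives are costly — here, convicting an innocent person.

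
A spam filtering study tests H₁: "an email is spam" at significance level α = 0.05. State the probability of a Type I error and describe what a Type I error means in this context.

P(Type I error) = α = 0.05. A Type I error is rejecting H₀ when H₀ is actually true (false positive) — here, concluding that an email is spam when in fact this is not the case. Consequence: a legitimate email is sent to the spam folder and the user misses it.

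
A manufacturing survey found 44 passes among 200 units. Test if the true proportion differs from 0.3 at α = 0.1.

p̂ = 0.22, p₀ = 0.3. z = (p̂ - p₀)/√(p₀(1-p₀)/n) = -2.469. Critical: ±1.645. Reject H₀.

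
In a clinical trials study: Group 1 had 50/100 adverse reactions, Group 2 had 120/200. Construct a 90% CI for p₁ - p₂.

p̂₁ = 0.5, p̂₂ = 0.6. Difference = -0.1. CI = (-0.2, 0.0)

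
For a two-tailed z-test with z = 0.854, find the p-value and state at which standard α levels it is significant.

p = 2·P(Z > |0.854|) = 2·(1 - Φ(0.854)) ≈ 0.3931. Not significant at any standard level.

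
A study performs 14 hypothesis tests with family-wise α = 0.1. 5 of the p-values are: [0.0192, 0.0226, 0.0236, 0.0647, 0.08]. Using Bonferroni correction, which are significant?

Bonferroni α = 0.1/14 = 0.00714. None of the given p-values are significant.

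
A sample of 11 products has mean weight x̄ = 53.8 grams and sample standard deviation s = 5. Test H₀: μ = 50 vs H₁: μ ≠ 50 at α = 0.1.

t = (x̄ - μ₀)/(s/√n) = (53.8 - 50)/(5/√11) = 2.521. df = 10, critical t = ±1.812. Reject H₀.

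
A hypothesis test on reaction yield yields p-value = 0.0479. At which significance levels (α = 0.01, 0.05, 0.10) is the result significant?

p = 0.0479. Significant at: α = 0.05, 0.1.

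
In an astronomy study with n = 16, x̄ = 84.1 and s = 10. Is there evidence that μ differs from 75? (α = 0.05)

t = (x̄ - μ₀)/(s/√n) = (84.1 - 75)/(10/√16) = 3.64. df = 15, critical t = ±2.131. Reject H₀.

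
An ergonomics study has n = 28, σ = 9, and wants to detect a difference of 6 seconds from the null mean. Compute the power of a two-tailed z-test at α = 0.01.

SE = σ/√n = 9/√28 = 1.701. Non-centrality λ = d/SE = 6/1.701 = 3.528. Power ≈ Φ(λ - z_{α/2}) = Φ(3.528 - 2.576) = Φ(0.952) = 0.829.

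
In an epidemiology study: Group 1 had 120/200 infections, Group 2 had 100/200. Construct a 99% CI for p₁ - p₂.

p̂₁ = 0.6, p̂₂ = 0.5. Difference = 0.1. CI = (-0.028, 0.228)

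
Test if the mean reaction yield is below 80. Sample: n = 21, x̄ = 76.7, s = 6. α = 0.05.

t = (76.7 - 80)/(6/√21) = -2.52, df = 20. Critical t = -1.725. Reject H₀.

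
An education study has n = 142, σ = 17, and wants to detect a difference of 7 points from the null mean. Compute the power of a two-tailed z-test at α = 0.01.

SE = σ/√n = 17/√142 = 1.427. Non-centrality λ = d/SE = 7/1.427 = 4.907. Power ≈ Φ(λ - z_{α/2}) = Φ(4.907 - 2.576) = Φ(2.331) = 0.99.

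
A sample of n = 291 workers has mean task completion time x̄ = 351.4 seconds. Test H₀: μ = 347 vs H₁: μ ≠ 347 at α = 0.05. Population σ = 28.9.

z = (x̄ - μ₀)/(σ/√n) = (351.4 - 347)/(28.9/√291) = 2.597. Critical value: ±1.96. Since |2.597| > 1.96, Reject H₀.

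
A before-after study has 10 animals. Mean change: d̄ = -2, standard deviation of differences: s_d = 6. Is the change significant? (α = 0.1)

t = d̄/(s_d/√n) = -2/(6/√10) = -1.054. df = 9, critical t = ±1.833. Fail to reject H₀.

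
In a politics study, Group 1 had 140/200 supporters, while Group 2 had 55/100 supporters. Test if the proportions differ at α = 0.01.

p̂₁ = 0.7, p̂₂ = 0.55, pooled p̂ = 0.65. z = 2.568. Critical: ±2.576. Fail to reject H₀.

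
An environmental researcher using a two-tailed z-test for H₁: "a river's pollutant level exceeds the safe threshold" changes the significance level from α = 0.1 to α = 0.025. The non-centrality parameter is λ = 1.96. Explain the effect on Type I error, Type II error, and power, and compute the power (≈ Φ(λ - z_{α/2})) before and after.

Decreasing α from 0.1 to 0.025:
• Type I error rate decreases (α is the Type I rate by definition).
• Critical value moves from z_{α/2} = 1.645 to 2.241, so power = Φ(λ - z_{α/2}) goes from Φ(1.96 - 1.645) = 0.624 to Φ(1.96 - 2.241) = 0.389.
• Type II error rate β = 1 - power therefore increases (0.376 → 0.611).
Appropriate when false positives are costly — here, shutting down a compliant factory unnecessarily.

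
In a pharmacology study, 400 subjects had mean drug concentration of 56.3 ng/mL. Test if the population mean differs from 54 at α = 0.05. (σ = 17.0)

z = (x̄ - μ₀)/(σ/√n) = (56.3 - 54)/(17.0/√400) = 2.706. Critical value: ±1.96. Since |2.706| > 1.96, Reject H₀.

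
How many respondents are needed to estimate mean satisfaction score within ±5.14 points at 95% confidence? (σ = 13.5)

n = (z*σ/E)² = (1.96×13.5/5.14)² = 26.5 → n = 27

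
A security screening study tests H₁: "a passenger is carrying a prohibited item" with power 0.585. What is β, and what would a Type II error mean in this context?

β = 1 - power = 1 - 0.585 = 0.415. A Type II error is failing to reject H₀ when H₀ is false (false negative) — here, failing to conclude that a passenger is carrying a prohibited item when in fact it is true. Consequence: letting a prohibited item through — security breach.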